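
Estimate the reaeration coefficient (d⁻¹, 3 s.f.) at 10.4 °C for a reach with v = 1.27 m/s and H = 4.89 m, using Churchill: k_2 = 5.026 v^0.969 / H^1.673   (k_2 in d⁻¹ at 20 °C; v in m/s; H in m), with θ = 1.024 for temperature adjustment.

k_2 ≈ 0.355 d⁻¹

k_2(20) = 5.026 × 1.27^0.969 / 4.89^1.673 = 5.026 × 1.261 / 14.23 = 0.4452 d⁻¹.
k_2(10.4) = 0.4452 × 1.024^(10.4−20) = 0.4452 × 0.7964 = 0.3546 d⁻¹.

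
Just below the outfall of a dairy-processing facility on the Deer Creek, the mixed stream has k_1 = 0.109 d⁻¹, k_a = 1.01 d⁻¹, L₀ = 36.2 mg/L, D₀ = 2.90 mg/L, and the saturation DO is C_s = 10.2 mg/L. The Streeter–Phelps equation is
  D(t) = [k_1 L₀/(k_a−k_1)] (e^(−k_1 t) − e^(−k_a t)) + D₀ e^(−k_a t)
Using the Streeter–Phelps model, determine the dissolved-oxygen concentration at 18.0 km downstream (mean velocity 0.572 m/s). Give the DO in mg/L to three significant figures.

DO ≈ 7.02 mg/L

Travel time t = x/v = 18.0 km / (0.572 m/s) = 18000 m / 0.572 m/s = 31470 s = 0.3642 d.
k_1 L₀/(k_a−k_1) = 0.109×36.2/(1.01−0.109) = 3.946/0.9010 = 4.379 mg/L.
e^(−k_1 t) = e^(−0.109×0.3642) = 0.9611; e^(−k_a t) = e^(−1.01×0.3642) = 0.6922.
D = 4.379 × (0.9611 − 0.6922) + 2.90 × 0.6922 = 1.177 + 2.007 = 3.185 mg/L.
DO = C_s − D = 10.2 − 3.185 = 7.015 mg/L.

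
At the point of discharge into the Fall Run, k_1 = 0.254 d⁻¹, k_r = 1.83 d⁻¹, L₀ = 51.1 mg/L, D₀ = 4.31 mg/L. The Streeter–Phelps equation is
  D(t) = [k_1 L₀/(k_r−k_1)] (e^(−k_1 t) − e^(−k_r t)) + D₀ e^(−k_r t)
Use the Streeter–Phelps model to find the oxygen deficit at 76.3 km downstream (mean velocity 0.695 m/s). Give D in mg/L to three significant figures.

D ≈ 5.58 mg/L

Travel time t = x/v = 76.3 km / (0.695 m/s) = 76300 m / 0.695 m/s = 109800 s = 1.271 d.
k_1 L₀/(k_r−k_1) = 0.254×51.1/(1.83−0.254) = 12.98/1.576 = 8.236 mg/L.
e^(−k_1 t) = e^(−0.254×1.271) = 0.7242; e^(−k_r t) = e^(−1.83×1.271) = 0.09776.
D = 8.236 × (0.7242 − 0.09776) + 4.31 × 0.09776 = 5.159 + 0.4213 = 5.580 mg/L.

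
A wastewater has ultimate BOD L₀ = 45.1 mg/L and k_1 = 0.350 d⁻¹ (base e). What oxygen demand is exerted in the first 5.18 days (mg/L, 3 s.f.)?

y_t = L₀(1 − e^(−k_1 t)) = 45.1 × (1 − e^(−0.350×5.18))
= 45.1 × (1 − 0.1632) = 45.1 × 0.8368 = 37.74 mg/L.

y ≈ 37.7 mg/L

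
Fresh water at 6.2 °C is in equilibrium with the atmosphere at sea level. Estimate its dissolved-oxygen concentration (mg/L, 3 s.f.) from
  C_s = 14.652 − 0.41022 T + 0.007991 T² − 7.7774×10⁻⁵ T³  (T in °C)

C_s ≈ 12.4 mg/L

C_s = 14.652 − 0.41022×6.2 + 0.007991×6.2² − 7.7774×10⁻⁵×6.2³ = 12.40 mg/L.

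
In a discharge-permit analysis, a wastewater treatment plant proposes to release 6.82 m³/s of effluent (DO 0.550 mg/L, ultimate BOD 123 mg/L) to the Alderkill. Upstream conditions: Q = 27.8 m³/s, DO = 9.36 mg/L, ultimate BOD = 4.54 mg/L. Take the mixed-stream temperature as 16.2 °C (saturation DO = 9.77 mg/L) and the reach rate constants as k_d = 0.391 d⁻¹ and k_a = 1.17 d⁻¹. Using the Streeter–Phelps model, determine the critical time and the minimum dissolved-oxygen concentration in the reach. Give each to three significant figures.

Mixed DO = (27.8×9.36 + 6.82×0.550)/(27.8+6.82) = 264.0/34.62 = 7.624 mg/L.
Mixed L₀ = (27.8×4.54 + 6.82×123)/(34.62) = 965.1/34.62 = 27.88 mg/L.
Initial deficit D₀ = C_s − DO₀ = 9.77 − 7.624 = 2.146 mg/L.
t_c = (1/0.7790) ln[(1.17/0.391)(1 − 2.146×0.7790/(0.391×27.88))] = 1.284 × ln(2.533) = 1.193 d.
D_c = (0.391/1.17) × 27.88 × e^(−0.391×1.193) = 0.3342 × 27.88 × 0.6271 = 5.842 mg/L.
Minimum DO = 9.77 − 5.842 = 3.928 mg/L.

t_c ≈ 1.19 d; minimum DO ≈ 3.93 mg/L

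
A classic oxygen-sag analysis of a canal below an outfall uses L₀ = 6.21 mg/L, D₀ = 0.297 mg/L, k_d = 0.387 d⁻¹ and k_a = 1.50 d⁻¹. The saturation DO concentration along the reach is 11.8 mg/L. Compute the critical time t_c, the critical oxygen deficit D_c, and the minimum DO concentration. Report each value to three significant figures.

t_c ≈ 1.08 d; D_c ≈ 1.05 mg/L; min DO ≈ 10.7 mg/L

With k_a/k_d = 3.876 and 1 − D₀(k_a−k_d)/(k_d L₀) = 0.8625,
t_c = ln(3.876 × 0.8625) / (1.50 − 0.387) = ln(3.343) / 1.113 = 1.207/1.113 = 1.084 d.
L(t_c) = L₀ e^(−k_d t_c) = 6.21 × 0.6573 = 4.082 mg/L, and at the critical point k_a D_c = k_d L, so D_c = (0.387/1.50) × 4.082 = 1.053 mg/L.
Minimum DO = C_s − D_c = 11.8 − 1.053 = 10.75 mg/L.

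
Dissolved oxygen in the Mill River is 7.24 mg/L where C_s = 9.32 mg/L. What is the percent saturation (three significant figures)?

77.7 % saturation

% saturation = C/C_s × 100 = 7.24/9.32 × 100 = 77.7 %.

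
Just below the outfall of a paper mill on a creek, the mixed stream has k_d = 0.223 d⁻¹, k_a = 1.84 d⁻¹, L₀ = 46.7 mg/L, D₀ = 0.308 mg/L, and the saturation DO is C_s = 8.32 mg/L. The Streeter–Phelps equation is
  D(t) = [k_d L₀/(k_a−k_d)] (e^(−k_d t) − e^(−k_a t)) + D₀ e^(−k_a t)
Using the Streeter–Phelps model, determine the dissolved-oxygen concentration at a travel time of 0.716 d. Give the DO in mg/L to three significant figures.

DO ≈ 4.47 mg/L

k_d L₀/(k_a−k_d) = 0.223×46.7/(1.84−0.223) = 10.41/1.617 = 6.440 mg/L.
e^(−k_d t) = e^(−0.223×0.7160) = 0.8524; e^(−k_a t) = e^(−1.84×0.7160) = 0.2678.
D = 6.440 × (0.8524 − 0.2678) + 0.308 × 0.2678 = 3.765 + 0.08249 = 3.848 mg/L.
DO = C_s − D = 8.32 − 3.848 = 4.472 mg/L.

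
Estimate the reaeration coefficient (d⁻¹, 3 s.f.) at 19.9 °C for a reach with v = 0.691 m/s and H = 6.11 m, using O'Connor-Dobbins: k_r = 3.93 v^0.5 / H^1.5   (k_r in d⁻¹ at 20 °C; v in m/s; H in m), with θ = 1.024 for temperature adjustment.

k_r ≈ 0.216 d⁻¹

k_r(20) = 3.93 × 0.691^0.5 / 6.11^1.5 = 3.93 × 0.8313 / 15.10 = 0.2163 d⁻¹.
k_r(19.9) = 0.2163 × 1.024^(19.9−20) = 0.2163 × 0.9976 = 0.2158 d⁻¹.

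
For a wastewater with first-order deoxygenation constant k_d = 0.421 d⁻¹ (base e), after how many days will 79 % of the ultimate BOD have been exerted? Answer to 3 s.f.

y/L₀ = 1 − e^(−k_d t) = 0.79 ⇒ e^(−k_d t) = 0.210
t = −ln(0.210) / 0.421 = 1.561 / 0.421 = 3.707 d.

t ≈ 3.71 d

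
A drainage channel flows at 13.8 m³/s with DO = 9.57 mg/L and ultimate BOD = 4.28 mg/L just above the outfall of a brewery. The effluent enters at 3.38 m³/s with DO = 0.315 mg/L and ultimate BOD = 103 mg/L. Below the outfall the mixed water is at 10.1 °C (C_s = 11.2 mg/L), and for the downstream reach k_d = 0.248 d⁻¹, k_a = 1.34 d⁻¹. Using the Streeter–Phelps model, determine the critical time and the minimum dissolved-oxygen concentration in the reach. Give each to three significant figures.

Mixed DO = (13.8×9.57 + 3.38×0.315)/(13.8+3.38) = 133.1/17.18 = 7.749 mg/L.
Mixed L₀ = (13.8×4.28 + 3.38×103)/(17.18) = 407.2/17.18 = 23.70 mg/L.
Initial deficit D₀ = C_s − DO₀ = 11.2 − 7.749 = 3.451 mg/L.
t_c = (1/1.092) ln[(1.34/0.248)(1 − 3.451×1.092/(0.248×23.70))] = 0.9158 × ln(1.939) = 0.6066 d.
D_c = (0.248/1.34) × 23.70 × e^(−0.248×0.6066) = 0.1851 × 23.70 × 0.8603 = 3.774 mg/L.
Minimum DO = 11.2 − 3.774 = 7.426 mg/L.

t_c ≈ 0.607 d; minimum DO ≈ 7.43 mg/L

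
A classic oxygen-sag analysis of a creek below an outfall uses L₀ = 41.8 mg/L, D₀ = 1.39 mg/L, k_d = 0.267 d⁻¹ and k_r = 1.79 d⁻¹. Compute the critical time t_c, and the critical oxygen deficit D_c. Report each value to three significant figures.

t_c ≈ 1.11 d; D_c ≈ 4.63 mg/L

t_c = [1/(k_r−k_d)] ln[(k_r/k_d)(1 − D₀(k_r−k_d)/(k_d L₀))]
= [1/(1.79−0.267)] ln[(1.79/0.267)(1 − 1.39×1.523/(0.267×41.8))]
= (1/1.523) ln[6.704 × 0.8103] = 0.6566 × ln(5.432) = 0.6566 × 1.692 = 1.111 d.
L(t_c) = L₀ e^(−k_d t_c) = 41.8 × 0.7433 = 31.07 mg/L, and at the critical point k_r D_c = k_d L, so D_c = (0.267/1.79) × 31.07 = 4.634 mg/L.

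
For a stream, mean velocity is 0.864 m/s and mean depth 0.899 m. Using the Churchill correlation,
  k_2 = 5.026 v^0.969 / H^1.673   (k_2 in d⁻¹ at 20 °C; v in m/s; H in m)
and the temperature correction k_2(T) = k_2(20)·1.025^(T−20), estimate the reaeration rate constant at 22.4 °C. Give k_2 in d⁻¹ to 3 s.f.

k_2(20) = 5.026 × 0.864^0.969 / 0.899^1.673 = 5.026 × 0.8679 / 0.8368 = 5.213 d⁻¹.
k_2(22.4) = 5.213 × 1.025^(22.4−20) = 5.213 × 1.061 = 5.531 d⁻¹.

k_2 ≈ 5.53 d⁻¹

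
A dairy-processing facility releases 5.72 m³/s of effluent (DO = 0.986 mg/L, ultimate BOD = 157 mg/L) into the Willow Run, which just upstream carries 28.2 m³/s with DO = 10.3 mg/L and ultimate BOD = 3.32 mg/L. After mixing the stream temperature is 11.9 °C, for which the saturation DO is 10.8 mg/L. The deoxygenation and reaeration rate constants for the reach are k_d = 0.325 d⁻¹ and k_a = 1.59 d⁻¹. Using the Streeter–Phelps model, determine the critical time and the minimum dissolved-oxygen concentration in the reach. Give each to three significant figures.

Mixed DO = (28.2×10.3 + 5.72×0.986)/(28.2+5.72) = 296.1/33.92 = 8.729 mg/L.
Mixed L₀ = (28.2×3.32 + 5.72×157)/(33.92) = 991.7/33.92 = 29.24 mg/L.
Initial deficit D₀ = C_s − DO₀ = 10.8 − 8.729 = 2.071 mg/L.
t_c = (1/1.265) ln[(1.59/0.325)(1 − 2.071×1.265/(0.325×29.24))] = 0.7905 × ln(3.544) = 1.000 d.
D_c = (0.325/1.59) × 29.24 × e^(−0.325×1.000) = 0.2044 × 29.24 × 0.7225 = 4.318 mg/L.
Minimum DO = 10.8 − 4.318 = 6.482 mg/L.

t_c ≈ 1.00 d; minimum DO ≈ 6.48 mg/L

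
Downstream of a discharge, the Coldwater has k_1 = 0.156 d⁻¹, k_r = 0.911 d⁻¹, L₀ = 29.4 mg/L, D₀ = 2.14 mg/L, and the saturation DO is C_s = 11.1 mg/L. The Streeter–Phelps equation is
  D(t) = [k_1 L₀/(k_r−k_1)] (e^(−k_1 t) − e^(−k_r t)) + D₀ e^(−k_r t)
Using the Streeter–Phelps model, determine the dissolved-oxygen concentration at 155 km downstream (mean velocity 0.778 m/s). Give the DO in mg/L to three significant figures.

Travel time t = x/v = 155 km / (0.778 m/s) = 155000 m / 0.778 m/s = 199200 s = 2.306 d.
k_1 L₀/(k_r−k_1) = 0.156×29.4/(0.911−0.156) = 4.586/0.7550 = 6.075 mg/L.
e^(−k_1 t) = e^(−0.156×2.306) = 0.6979; e^(−k_r t) = e^(−0.911×2.306) = 0.1224.
D = 6.075 × (0.6979 − 0.1224) + 2.14 × 0.1224 = 3.496 + 0.2619 = 3.758 mg/L.
DO = C_s − D = 11.1 − 3.758 = 7.342 mg/L.

DO ≈ 7.34 mg/L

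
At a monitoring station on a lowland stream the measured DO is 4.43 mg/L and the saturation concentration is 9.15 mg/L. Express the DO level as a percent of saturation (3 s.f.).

% saturation = C/C_s × 100 = 4.43/9.15 × 100 = 48.4 %.

48.4 % saturation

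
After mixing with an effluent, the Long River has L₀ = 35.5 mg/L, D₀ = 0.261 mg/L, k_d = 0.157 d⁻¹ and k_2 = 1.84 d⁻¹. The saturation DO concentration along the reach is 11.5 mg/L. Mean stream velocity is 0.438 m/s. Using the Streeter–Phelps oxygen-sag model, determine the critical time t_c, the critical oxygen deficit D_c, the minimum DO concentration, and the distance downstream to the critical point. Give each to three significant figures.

t_c ≈ 1.41 d; D_c ≈ 2.43 mg/L; min DO ≈ 9.07 mg/L; x_c ≈ 53.5 km

t_c = [1/(k_2−k_d)] ln[(k_2/k_d)(1 − D₀(k_2−k_d)/(k_d L₀))]
= [1/(1.84−0.157)] ln[(1.84/0.157)(1 − 0.261×1.683/(0.157×35.5))]
= (1/1.683) ln[11.72 × 0.9212] = 0.5942 × ln(10.80) = 0.5942 × 2.379 = 1.414 d.
L(t_c) = L₀ e^(−k_d t_c) = 35.5 × 0.8010 = 28.43 mg/L, and at the critical point k_2 D_c = k_d L, so D_c = (0.157/1.84) × 28.43 = 2.426 mg/L.
Minimum DO = C_s − D_c = 11.5 − 2.426 = 9.074 mg/L.
x_c = v t_c = 0.438 m/s × 1.414 d × 86400 s/d = 53500 m ≈ 53.5 km.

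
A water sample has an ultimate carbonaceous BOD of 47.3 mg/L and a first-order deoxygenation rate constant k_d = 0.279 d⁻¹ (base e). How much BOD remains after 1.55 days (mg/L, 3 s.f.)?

L_t = L₀ e^(−k_d t) = 47.3 × e^(−0.279×1.55) = 47.3 × 0.6489 = 30.69 mg/L.

L ≈ 30.7 mg/L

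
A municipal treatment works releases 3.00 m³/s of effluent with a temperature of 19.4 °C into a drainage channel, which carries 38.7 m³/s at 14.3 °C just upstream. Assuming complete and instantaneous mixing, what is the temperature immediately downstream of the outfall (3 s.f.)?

14.7 °C

Flow-weighted mixing: C = (Q_r C_r + Q_w C_w)/(Q_r + Q_w)
= (38.7×14.3 + 3.00×19.4)/(38.7 + 3.00) = 611.6/41.70 = 14.67 °C.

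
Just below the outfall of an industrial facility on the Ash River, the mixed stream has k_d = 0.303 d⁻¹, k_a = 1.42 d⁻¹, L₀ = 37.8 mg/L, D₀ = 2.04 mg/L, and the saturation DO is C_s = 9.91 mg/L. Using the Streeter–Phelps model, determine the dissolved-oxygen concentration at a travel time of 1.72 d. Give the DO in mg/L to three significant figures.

DO ≈ 4.54 mg/L

k_d L₀/(k_a−k_d) = 0.303×37.8/(1.42−0.303) = 11.45/1.117 = 10.25 mg/L.
e^(−k_d t) = e^(−0.303×1.720) = 0.5938; e^(−k_a t) = e^(−1.42×1.720) = 0.08695.
D = 10.25 × (0.5938 − 0.08695) + 2.04 × 0.08695 = 5.197 + 0.1774 = 5.375 mg/L.
DO = C_s − D = 9.91 − 5.375 = 4.535 mg/L.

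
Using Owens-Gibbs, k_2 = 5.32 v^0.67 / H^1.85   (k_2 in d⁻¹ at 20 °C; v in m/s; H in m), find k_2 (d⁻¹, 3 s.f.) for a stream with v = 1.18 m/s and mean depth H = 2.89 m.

k_2 ≈ 0.834 d⁻¹

k_2 = 5.32 × 1.18^0.67 / 2.89^1.85 = 5.32 × 1.117 / 7.123 = 0.8345 d⁻¹.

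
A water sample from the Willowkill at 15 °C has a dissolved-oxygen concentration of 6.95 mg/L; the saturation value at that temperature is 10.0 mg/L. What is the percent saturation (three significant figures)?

% saturation = C/C_s × 100 = 6.95/10.0 × 100 = 69.5 %.

69.5 % saturation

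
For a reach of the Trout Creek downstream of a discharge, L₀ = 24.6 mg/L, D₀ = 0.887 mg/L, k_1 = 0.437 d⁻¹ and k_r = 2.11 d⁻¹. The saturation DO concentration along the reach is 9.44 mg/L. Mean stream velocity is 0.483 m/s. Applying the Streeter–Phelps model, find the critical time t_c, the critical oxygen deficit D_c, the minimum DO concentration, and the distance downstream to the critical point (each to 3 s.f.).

t_c ≈ 0.852 d; D_c ≈ 3.51 mg/L; min DO ≈ 5.93 mg/L; x_c ≈ 35.6 km

t_c = [1/(k_r−k_1)] ln[(k_r/k_1)(1 − D₀(k_r−k_1)/(k_1 L₀))]
= [1/(2.11−0.437)] ln[(2.11/0.437)(1 − 0.887×1.673/(0.437×24.6))]
= (1/1.673) ln[4.828 × 0.8620] = 0.5977 × ln(4.162) = 0.5977 × 1.426 = 0.8523 d.
D_c = (k_1/k_r) L₀ e^(−k_1 t_c) = (0.437/2.11) × 24.6 × e^(−0.437×0.8523) = 0.2071 × 24.6 × 0.6890 = 3.511 mg/L.
Minimum DO = C_s − D_c = 9.44 − 3.511 = 5.929 mg/L.
x_c = v t_c = 0.483 m/s × 0.8523 d × 86400 s/d = 35570 m ≈ 35.6 km.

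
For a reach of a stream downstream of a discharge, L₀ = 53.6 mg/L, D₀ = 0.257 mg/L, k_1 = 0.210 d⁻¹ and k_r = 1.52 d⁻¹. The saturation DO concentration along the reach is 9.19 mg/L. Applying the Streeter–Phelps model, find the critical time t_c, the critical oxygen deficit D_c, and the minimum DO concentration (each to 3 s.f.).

At the critical point dD/dt = 0, so k_1 L₀ e^(−k_1 t) = k_r D. Substituting D(t) from the Streeter–Phelps equation and solving for t gives
t_c = ln[(k_r/k_1)(1 − D₀(k_r−k_1)/(k_1 L₀))] / (k_r−k_1).
Here k_r−k_1 = 1.310 d⁻¹ and 1 − D₀(k_r−k_1)/(k_1 L₀) = 1 − 0.257×1.310/(0.210×53.6) = 0.9701, so
t_c = ln(7.238 × 0.9701) / 1.310 = 1.949 / 1.310 = 1.488 d.
D_c = (k_1/k_r) L₀ e^(−k_1 t_c) = (0.210/1.52) × 53.6 × e^(−0.210×1.488) = 0.1382 × 53.6 × 0.7317 = 5.418 mg/L.
Minimum DO = C_s − D_c = 9.19 − 5.418 = 3.772 mg/L.

t_c ≈ 1.49 d; D_c ≈ 5.42 mg/L; min DO ≈ 3.77 mg/L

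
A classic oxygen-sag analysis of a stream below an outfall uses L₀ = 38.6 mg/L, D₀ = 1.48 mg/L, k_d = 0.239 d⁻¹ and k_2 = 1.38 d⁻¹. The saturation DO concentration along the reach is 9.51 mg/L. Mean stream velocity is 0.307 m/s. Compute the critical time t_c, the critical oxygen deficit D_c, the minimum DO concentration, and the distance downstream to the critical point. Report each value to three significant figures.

t_c ≈ 1.36 d; D_c ≈ 4.83 mg/L; min DO ≈ 4.68 mg/L; x_c ≈ 36.1 km

At the critical point dD/dt = 0, so k_d L₀ e^(−k_d t) = k_2 D. Substituting D(t) from the Streeter–Phelps equation and solving for t gives
t_c = ln[(k_2/k_d)(1 − D₀(k_2−k_d)/(k_d L₀))] / (k_2−k_d).
Here k_2−k_d = 1.141 d⁻¹ and 1 − D₀(k_2−k_d)/(k_d L₀) = 1 − 1.48×1.141/(0.239×38.6) = 0.8170, so
t_c = ln(5.774 × 0.8170) / 1.141 = 1.551 / 1.141 = 1.360 d.
D_c = (k_d/k_2) L₀ e^(−k_d t_c) = (0.239/1.38) × 38.6 × e^(−0.239×1.360) = 0.1732 × 38.6 × 0.7226 = 4.831 mg/L.
Minimum DO = C_s − D_c = 9.51 − 4.831 = 4.679 mg/L.
x_c = v t_c = 0.307 m/s × 1.360 d × 86400 s/d = 36060 m ≈ 36.1 km.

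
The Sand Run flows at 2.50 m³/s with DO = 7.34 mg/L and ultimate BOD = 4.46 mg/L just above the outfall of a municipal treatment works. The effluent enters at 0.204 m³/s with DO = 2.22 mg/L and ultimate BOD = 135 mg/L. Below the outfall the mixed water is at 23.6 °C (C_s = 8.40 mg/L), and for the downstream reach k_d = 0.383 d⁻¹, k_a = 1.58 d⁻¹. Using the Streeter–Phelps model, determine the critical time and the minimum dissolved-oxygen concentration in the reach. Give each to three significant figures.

Mixed DO = (2.50×7.34 + 0.204×2.22)/(2.50+0.204) = 18.80/2.704 = 6.954 mg/L.
Mixed L₀ = (2.50×4.46 + 0.204×135)/(2.704) = 38.69/2.704 = 14.31 mg/L.
Initial deficit D₀ = C_s − DO₀ = 8.40 − 6.954 = 1.446 mg/L.
t_c = (1/1.197) ln[(1.58/0.383)(1 − 1.446×1.197/(0.383×14.31))] = 0.8354 × ln(2.822) = 0.8667 d.
D_c = (0.383/1.58) × 14.31 × e^(−0.383×0.8667) = 0.2424 × 14.31 × 0.7175 = 2.489 mg/L.
Minimum DO = 8.40 − 2.489 = 5.911 mg/L.

t_c ≈ 0.867 d; minimum DO ≈ 5.91 mg/L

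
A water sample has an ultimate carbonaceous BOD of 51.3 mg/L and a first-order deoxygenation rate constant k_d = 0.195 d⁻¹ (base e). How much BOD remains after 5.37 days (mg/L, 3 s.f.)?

L_t = L₀ e^(−k_d t) = 51.3 × e^(−0.195×5.37) = 51.3 × 0.3509 = 18.00 mg/L.

L ≈ 18.0 mg/L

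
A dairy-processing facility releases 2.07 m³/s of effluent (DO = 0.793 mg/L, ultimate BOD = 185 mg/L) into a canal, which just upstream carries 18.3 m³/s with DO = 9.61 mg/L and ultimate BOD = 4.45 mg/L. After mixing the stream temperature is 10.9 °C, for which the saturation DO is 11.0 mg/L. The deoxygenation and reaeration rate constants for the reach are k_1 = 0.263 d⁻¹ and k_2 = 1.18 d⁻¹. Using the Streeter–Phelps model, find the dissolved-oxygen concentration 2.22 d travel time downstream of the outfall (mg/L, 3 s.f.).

Mixed DO = (18.3×9.61 + 2.07×0.793)/(18.3+2.07) = 177.5/20.37 = 8.714 mg/L.
Mixed L₀ = (18.3×4.45 + 2.07×185)/(20.37) = 464.4/20.37 = 22.80 mg/L.
Initial deficit D₀ = C_s − DO₀ = 11.0 − 8.714 = 2.286 mg/L.
D(2.22) = [0.263×22.80/(1.18−0.263)](e^(−0.263×2.22) − e^(−1.18×2.22)) + 2.286 e^(−1.18×2.22)
= 6.538 × (0.5577 − 0.07283) + 2.286 × 0.07283 = 3.337 mg/L.
DO = 11.0 − 3.337 = 7.663 mg/L.

DO ≈ 7.66 mg/L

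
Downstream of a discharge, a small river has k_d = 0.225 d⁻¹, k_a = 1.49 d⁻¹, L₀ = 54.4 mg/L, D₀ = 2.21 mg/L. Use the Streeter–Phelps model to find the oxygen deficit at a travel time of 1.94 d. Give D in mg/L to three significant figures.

k_d L₀/(k_a−k_d) = 0.225×54.4/(1.49−0.225) = 12.24/1.265 = 9.676 mg/L.
e^(−k_d t) = e^(−0.225×1.940) = 0.6463; e^(−k_a t) = e^(−1.49×1.940) = 0.05554.
D = 9.676 × (0.6463 − 0.05554) + 2.21 × 0.05554 = 5.716 + 0.1227 = 5.839 mg/L.

D ≈ 5.84 mg/L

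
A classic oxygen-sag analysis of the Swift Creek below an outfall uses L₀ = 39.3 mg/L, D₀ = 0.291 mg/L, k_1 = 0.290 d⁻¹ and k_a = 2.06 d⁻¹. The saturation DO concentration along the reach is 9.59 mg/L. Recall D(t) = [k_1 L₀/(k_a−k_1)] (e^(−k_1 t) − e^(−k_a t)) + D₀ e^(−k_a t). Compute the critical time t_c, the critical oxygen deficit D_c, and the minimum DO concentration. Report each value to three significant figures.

t_c ≈ 1.08 d; D_c ≈ 4.04 mg/L; min DO ≈ 5.55 mg/L

At the critical point dD/dt = 0, so k_1 L₀ e^(−k_1 t) = k_a D. Substituting D(t) from the Streeter–Phelps equation and solving for t gives
t_c = ln[(k_a/k_1)(1 − D₀(k_a−k_1)/(k_1 L₀))] / (k_a−k_1).
Here k_a−k_1 = 1.770 d⁻¹ and 1 − D₀(k_a−k_1)/(k_1 L₀) = 1 − 0.291×1.770/(0.290×39.3) = 0.9548, so
t_c = ln(7.103 × 0.9548) / 1.770 = 1.914 / 1.770 = 1.082 d.
D_c = (k_1/k_a) L₀ e^(−k_1 t_c) = (0.290/2.06) × 39.3 × e^(−0.290×1.082) = 0.1408 × 39.3 × 0.7308 = 4.043 mg/L.
Minimum DO = C_s − D_c = 9.59 − 4.043 = 5.547 mg/L.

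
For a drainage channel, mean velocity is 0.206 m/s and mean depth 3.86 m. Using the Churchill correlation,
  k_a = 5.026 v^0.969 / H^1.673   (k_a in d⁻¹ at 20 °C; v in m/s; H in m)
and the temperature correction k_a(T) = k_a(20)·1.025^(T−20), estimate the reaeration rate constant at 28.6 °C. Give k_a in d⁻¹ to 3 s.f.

k_a ≈ 0.140 d⁻¹

k_a(20) = 5.026 × 0.206^0.969 / 3.86^1.673 = 5.026 × 0.2163 / 9.580 = 0.1135 d⁻¹.
k_a(28.6) = 0.1135 × 1.025^(28.6−20) = 0.1135 × 1.237 = 0.1404 d⁻¹.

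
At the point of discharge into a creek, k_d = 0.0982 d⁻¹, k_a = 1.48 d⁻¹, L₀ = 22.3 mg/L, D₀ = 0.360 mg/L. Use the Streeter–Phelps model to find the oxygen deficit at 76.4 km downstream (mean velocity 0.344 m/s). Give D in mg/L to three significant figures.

Travel time t = x/v = 76.4 km / (0.344 m/s) = 76400 m / 0.344 m/s = 222100 s = 2.571 d.
k_d L₀/(k_a−k_d) = 0.0982×22.3/(1.48−0.0982) = 2.190/1.382 = 1.585 mg/L.
e^(−k_d t) = e^(−0.0982×2.571) = 0.7769; e^(−k_a t) = e^(−1.48×2.571) = 0.02227.
D = 1.585 × (0.7769 − 0.02227) + 0.360 × 0.02227 = 1.196 + 0.008018 = 1.204 mg/L.

D ≈ 1.20 mg/L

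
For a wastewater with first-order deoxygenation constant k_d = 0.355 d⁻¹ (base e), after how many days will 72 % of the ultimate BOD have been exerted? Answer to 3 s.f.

y/L₀ = 1 − e^(−k_d t) = 0.72 ⇒ e^(−k_d t) = 0.280
t = −ln(0.280) / 0.355 = 1.273 / 0.355 = 3.586 d.

t ≈ 3.59 d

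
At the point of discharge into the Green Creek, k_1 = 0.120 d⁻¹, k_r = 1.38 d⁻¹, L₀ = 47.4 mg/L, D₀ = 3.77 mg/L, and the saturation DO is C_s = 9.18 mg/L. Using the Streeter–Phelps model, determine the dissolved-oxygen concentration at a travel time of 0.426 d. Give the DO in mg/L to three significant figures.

k_1 L₀/(k_r−k_1) = 0.120×47.4/(1.38−0.120) = 5.688/1.260 = 4.514 mg/L.
e^(−k_1 t) = e^(−0.120×0.4260) = 0.9502; e^(−k_r t) = e^(−1.38×0.4260) = 0.5555.
D = 4.514 × (0.9502 − 0.5555) + 3.77 × 0.5555 = 1.782 + 2.094 = 3.876 mg/L.
DO = C_s − D = 9.18 − 3.876 = 5.304 mg/L.

DO ≈ 5.30 mg/L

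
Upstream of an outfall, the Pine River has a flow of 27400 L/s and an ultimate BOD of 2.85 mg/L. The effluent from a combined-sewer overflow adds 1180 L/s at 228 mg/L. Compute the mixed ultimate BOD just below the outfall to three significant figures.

Flow-weighted mixing: C = (Q_r C_r + Q_w C_w)/(Q_r + Q_w)
= (27400×2.85 + 1180×228)/(27400 + 1180) = 347100/28580 = 12.15 mg/L.

12.1 mg/L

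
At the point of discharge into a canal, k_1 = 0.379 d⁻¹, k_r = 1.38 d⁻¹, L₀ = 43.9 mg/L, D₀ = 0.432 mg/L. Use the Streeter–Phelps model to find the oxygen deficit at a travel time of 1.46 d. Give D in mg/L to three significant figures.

D ≈ 7.40 mg/L

k_1 L₀/(k_r−k_1) = 0.379×43.9/(1.38−0.379) = 16.64/1.001 = 16.62 mg/L.
e^(−k_1 t) = e^(−0.379×1.460) = 0.5750; e^(−k_r t) = e^(−1.38×1.460) = 0.1333.
D = 16.62 × (0.5750 − 0.1333) + 0.432 × 0.1333 = 7.341 + 0.05761 = 7.399 mg/L.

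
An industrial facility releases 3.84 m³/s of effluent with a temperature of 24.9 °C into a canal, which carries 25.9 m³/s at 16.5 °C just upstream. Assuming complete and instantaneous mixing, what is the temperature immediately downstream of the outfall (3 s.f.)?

17.6 °C

Flow-weighted mixing: C = (Q_r C_r + Q_w C_w)/(Q_r + Q_w)
= (25.9×16.5 + 3.84×24.9)/(25.9 + 3.84) = 523.0/29.74 = 17.58 °C.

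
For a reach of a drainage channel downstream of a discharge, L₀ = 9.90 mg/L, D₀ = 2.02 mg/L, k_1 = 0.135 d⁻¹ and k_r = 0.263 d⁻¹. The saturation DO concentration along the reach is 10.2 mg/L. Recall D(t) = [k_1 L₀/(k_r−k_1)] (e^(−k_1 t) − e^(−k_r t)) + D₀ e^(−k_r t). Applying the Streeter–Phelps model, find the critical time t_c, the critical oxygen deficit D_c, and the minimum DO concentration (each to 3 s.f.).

t_c = [1/(k_r−k_1)] ln[(k_r/k_1)(1 − D₀(k_r−k_1)/(k_1 L₀))]
= [1/(0.263−0.135)] ln[(0.263/0.135)(1 − 2.02×0.1280/(0.135×9.90))]
= (1/0.1280) ln[1.948 × 0.8065] = 7.812 × ln(1.571) = 7.812 × 0.4519 = 3.530 d.
L(t_c) = L₀ e^(−k_1 t_c) = 9.90 × 0.6209 = 6.147 mg/L, and at the critical point k_r D_c = k_1 L, so D_c = (0.135/0.263) × 6.147 = 3.155 mg/L.
Minimum DO = C_s − D_c = 10.2 − 3.155 = 7.045 mg/L.

t_c ≈ 3.53 d; D_c ≈ 3.16 mg/L; min DO ≈ 7.04 mg/L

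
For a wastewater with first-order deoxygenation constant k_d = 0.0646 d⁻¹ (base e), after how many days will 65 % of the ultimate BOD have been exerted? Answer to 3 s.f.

y/L₀ = 1 − e^(−k_d t) = 0.65 ⇒ e^(−k_d t) = 0.350
t = −ln(0.350) / 0.0646 = 1.050 / 0.0646 = 16.25 d.

t ≈ 16.3 d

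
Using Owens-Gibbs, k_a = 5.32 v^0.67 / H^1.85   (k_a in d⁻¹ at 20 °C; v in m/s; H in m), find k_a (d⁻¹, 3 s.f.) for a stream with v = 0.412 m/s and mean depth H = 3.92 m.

k_a ≈ 0.235 d⁻¹

k_a = 5.32 × 0.412^0.67 / 3.92^1.85 = 5.32 × 0.5521 / 12.52 = 0.2346 d⁻¹.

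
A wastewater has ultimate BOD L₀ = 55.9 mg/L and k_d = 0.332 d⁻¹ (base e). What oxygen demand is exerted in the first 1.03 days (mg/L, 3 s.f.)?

y ≈ 16.2 mg/L

y_t = L₀(1 − e^(−k_d t)) = 55.9 × (1 − e^(−0.332×1.03))
= 55.9 × (1 − 0.7104) = 55.9 × 0.2896 = 16.19 mg/L.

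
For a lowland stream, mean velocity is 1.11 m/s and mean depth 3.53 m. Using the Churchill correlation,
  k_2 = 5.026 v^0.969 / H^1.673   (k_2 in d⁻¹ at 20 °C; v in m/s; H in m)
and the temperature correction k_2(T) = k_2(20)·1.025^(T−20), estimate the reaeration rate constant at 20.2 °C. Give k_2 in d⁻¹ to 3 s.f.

k_2 ≈ 0.677 d⁻¹

k_2(20) = 5.026 × 1.11^0.969 / 3.53^1.673 = 5.026 × 1.106 / 8.249 = 0.6741 d⁻¹.
k_2(20.2) = 0.6741 × 1.025^(20.2−20) = 0.6741 × 1.005 = 0.6774 d⁻¹.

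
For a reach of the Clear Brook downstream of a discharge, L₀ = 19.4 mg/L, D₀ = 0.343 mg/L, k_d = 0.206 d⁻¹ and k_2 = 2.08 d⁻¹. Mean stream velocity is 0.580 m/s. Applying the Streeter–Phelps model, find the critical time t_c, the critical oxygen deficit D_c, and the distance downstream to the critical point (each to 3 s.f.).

With k_2/k_d = 10.10 and 1 − D₀(k_2−k_d)/(k_d L₀) = 0.8392,
t_c = ln(10.10 × 0.8392) / (2.08 − 0.206) = ln(8.473) / 1.874 = 2.137/1.874 = 1.140 d.
D_c = (k_d/k_2) L₀ e^(−k_d t_c) = (0.206/2.08) × 19.4 × e^(−0.206×1.140) = 0.09904 × 19.4 × 0.7907 = 1.519 mg/L.
x_c = v t_c = 0.580 m/s × 1.140 d × 86400 s/d = 57140 m ≈ 57.1 km.

t_c ≈ 1.14 d; D_c ≈ 1.52 mg/L; x_c ≈ 57.1 km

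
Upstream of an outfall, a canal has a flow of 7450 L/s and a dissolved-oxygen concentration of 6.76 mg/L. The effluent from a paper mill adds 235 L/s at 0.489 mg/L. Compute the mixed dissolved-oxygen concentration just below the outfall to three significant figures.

6.57 mg/L

Flow-weighted mixing: C = (Q_r C_r + Q_w C_w)/(Q_r + Q_w)
= (7450×6.76 + 235×0.489)/(7450 + 235) = 50480/7685 = 6.568 mg/L.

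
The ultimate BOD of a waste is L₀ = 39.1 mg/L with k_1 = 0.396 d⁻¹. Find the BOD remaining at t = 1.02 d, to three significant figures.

L_t = L₀ e^(−k_1 t) = 39.1 × e^(−0.396×1.02) = 39.1 × 0.6677 = 26.11 mg/L.

L ≈ 26.1 mg/L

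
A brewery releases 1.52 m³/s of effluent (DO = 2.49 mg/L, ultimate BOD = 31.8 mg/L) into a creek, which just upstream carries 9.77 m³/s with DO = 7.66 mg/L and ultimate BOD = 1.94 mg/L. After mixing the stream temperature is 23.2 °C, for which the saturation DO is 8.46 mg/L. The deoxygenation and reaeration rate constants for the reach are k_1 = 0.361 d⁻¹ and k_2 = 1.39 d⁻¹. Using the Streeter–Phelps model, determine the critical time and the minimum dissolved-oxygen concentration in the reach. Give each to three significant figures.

Mixed DO = (9.77×7.66 + 1.52×2.49)/(9.77+1.52) = 78.62/11.29 = 6.964 mg/L.
Mixed L₀ = (9.77×1.94 + 1.52×31.8)/(11.29) = 67.29/11.29 = 5.960 mg/L.
Initial deficit D₀ = C_s − DO₀ = 8.46 − 6.964 = 1.496 mg/L.
t_c = (1/1.029) ln[(1.39/0.361)(1 − 1.496×1.029/(0.361×5.960))] = 0.9718 × ln(1.096) = 0.08865 d.
D_c = (0.361/1.39) × 5.960 × e^(−0.361×0.08865) = 0.2597 × 5.960 × 0.9685 = 1.499 mg/L.
Minimum DO = 8.46 − 1.499 = 6.961 mg/L.

t_c ≈ 0.0887 d; minimum DO ≈ 6.96 mg/L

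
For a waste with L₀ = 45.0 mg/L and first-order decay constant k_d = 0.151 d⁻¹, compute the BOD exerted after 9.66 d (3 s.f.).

y ≈ 34.5 mg/L

y_t = L₀(1 − e^(−k_d t)) = 45.0 × (1 − e^(−0.151×9.66))
= 45.0 × (1 − 0.2325) = 45.0 × 0.7675 = 34.54 mg/L.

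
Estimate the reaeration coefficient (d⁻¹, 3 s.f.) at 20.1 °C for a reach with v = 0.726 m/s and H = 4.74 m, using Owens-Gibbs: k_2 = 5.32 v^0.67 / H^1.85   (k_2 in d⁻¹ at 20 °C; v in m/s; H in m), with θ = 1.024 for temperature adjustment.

k_2(20) = 5.32 × 0.726^0.67 / 4.74^1.85 = 5.32 × 0.8069 / 17.79 = 0.2413 d⁻¹.
k_2(20.1) = 0.2413 × 1.024^(20.1−20) = 0.2413 × 1.002 = 0.2419 d⁻¹.

k_2 ≈ 0.242 d⁻¹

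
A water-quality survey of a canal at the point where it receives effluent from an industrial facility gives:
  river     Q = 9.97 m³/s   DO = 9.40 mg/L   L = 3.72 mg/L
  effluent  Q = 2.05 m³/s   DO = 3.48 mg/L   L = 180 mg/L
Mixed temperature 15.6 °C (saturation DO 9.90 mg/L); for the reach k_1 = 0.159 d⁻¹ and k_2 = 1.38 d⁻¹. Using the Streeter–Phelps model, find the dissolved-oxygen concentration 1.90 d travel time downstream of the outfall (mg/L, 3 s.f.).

Mixed DO = (9.97×9.40 + 2.05×3.48)/(9.97+2.05) = 100.9/12.02 = 8.390 mg/L.
Mixed L₀ = (9.97×3.72 + 2.05×180)/(12.02) = 406.1/12.02 = 33.78 mg/L.
Initial deficit D₀ = C_s − DO₀ = 9.90 − 8.390 = 1.510 mg/L.
D(1.90) = [0.159×33.78/(1.38−0.159)](e^(−0.159×1.90) − e^(−1.38×1.90)) + 1.510 e^(−1.38×1.90)
= 4.399 × (0.7393 − 0.07266) + 1.510 × 0.07266 = 3.042 mg/L.
DO = 9.90 − 3.042 = 6.858 mg/L.

DO ≈ 6.86 mg/L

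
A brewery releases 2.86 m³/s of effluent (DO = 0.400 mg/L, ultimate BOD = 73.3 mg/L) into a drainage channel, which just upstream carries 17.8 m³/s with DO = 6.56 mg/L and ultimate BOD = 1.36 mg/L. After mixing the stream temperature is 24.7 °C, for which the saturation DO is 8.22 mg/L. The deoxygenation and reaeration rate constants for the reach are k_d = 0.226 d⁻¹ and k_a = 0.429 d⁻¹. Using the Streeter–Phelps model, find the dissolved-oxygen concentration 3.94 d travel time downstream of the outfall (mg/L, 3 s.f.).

Mixed DO = (17.8×6.56 + 2.86×0.400)/(17.8+2.86) = 117.9/20.66 = 5.707 mg/L.
Mixed L₀ = (17.8×1.36 + 2.86×73.3)/(20.66) = 233.8/20.66 = 11.32 mg/L.
Initial deficit D₀ = C_s − DO₀ = 8.22 − 5.707 = 2.513 mg/L.
D(3.94) = [0.226×11.32/(0.429−0.226)](e^(−0.226×3.94) − e^(−0.429×3.94)) + 2.513 e^(−0.429×3.94)
= 12.60 × (0.4105 − 0.1845) + 2.513 × 0.1845 = 3.311 mg/L.
DO = 8.22 − 3.311 = 4.909 mg/L.

DO ≈ 4.91 mg/L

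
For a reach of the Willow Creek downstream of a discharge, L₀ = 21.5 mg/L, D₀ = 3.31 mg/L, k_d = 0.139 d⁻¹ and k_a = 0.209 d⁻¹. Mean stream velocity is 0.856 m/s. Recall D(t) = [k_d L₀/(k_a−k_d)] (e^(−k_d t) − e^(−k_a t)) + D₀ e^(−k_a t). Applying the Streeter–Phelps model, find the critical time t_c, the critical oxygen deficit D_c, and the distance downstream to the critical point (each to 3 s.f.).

t_c ≈ 4.67 d; D_c ≈ 7.47 mg/L; x_c ≈ 346 km

With k_a/k_d = 1.504 and 1 − D₀(k_a−k_d)/(k_d L₀) = 0.9225,
t_c = ln(1.504 × 0.9225) / (0.209 − 0.139) = ln(1.387) / 0.07000 = 0.3272/0.07000 = 4.674 d.
L(t_c) = L₀ e^(−k_d t_c) = 21.5 × 0.5222 = 11.23 mg/L, and at the critical point k_a D_c = k_d L, so D_c = (0.139/0.209) × 11.23 = 7.467 mg/L.
x_c = v t_c = 0.856 m/s × 4.674 d × 86400 s/d = 345700 m ≈ 346 km.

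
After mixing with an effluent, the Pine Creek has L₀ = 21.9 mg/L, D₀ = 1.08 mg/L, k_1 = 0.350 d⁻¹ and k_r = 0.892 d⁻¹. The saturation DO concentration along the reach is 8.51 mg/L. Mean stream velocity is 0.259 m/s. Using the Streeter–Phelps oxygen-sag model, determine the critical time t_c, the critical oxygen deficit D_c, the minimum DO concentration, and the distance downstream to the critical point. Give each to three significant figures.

t_c = [1/(k_r−k_1)] ln[(k_r/k_1)(1 − D₀(k_r−k_1)/(k_1 L₀))]
= [1/(0.892−0.350)] ln[(0.892/0.350)(1 − 1.08×0.5420/(0.350×21.9))]
= (1/0.5420) ln[2.549 × 0.9236] = 1.845 × ln(2.354) = 1.845 × 0.8561 = 1.580 d.
D_c = (k_1/k_r) L₀ e^(−k_1 t_c) = (0.350/0.892) × 21.9 × e^(−0.350×1.580) = 0.3924 × 21.9 × 0.5753 = 4.944 mg/L.
Minimum DO = C_s − D_c = 8.51 − 4.944 = 3.566 mg/L.
x_c = v t_c = 0.259 m/s × 1.580 d × 86400 s/d = 35350 m ≈ 35.3 km.

t_c ≈ 1.58 d; D_c ≈ 4.94 mg/L; min DO ≈ 3.57 mg/L; x_c ≈ 35.3 km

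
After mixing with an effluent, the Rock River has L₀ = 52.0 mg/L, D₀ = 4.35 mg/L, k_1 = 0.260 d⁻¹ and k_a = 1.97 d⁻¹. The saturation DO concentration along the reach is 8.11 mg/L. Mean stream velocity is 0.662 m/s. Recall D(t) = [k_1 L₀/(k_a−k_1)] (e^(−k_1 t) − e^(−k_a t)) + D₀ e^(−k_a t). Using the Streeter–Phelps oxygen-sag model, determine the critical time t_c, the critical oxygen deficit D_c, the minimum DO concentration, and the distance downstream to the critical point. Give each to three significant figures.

t_c ≈ 0.717 d; D_c ≈ 5.70 mg/L; min DO ≈ 2.41 mg/L; x_c ≈ 41.0 km

t_c = [1/(k_a−k_1)] ln[(k_a/k_1)(1 − D₀(k_a−k_1)/(k_1 L₀))]
= [1/(1.97−0.260)] ln[(1.97/0.260)(1 − 4.35×1.710/(0.260×52.0))]
= (1/1.710) ln[7.577 × 0.4498] = 0.5848 × ln(3.408) = 0.5848 × 1.226 = 0.7171 d.
D_c = (k_1/k_a) L₀ e^(−k_1 t_c) = (0.260/1.97) × 52.0 × e^(−0.260×0.7171) = 0.1320 × 52.0 × 0.8299 = 5.696 mg/L.
Minimum DO = C_s − D_c = 8.11 − 5.696 = 2.414 mg/L.
x_c = v t_c = 0.662 m/s × 0.7171 d × 86400 s/d = 41010 m ≈ 41.0 km.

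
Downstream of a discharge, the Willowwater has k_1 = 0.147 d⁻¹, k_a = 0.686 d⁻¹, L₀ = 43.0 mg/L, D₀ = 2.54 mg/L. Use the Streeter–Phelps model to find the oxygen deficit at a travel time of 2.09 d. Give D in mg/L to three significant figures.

k_1 L₀/(k_a−k_1) = 0.147×43.0/(0.686−0.147) = 6.321/0.5390 = 11.73 mg/L.
e^(−k_1 t) = e^(−0.147×2.090) = 0.7355; e^(−k_a t) = e^(−0.686×2.090) = 0.2384.
D = 11.73 × (0.7355 − 0.2384) + 2.54 × 0.2384 = 5.829 + 0.6056 = 6.435 mg/L.

D ≈ 6.43 mg/L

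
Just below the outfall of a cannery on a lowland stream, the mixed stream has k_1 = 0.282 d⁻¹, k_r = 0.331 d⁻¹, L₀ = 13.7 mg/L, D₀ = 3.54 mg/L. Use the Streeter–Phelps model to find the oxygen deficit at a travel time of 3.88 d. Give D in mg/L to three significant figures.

k_1 L₀/(k_r−k_1) = 0.282×13.7/(0.331−0.282) = 3.863/0.04900 = 78.84 mg/L.
e^(−k_1 t) = e^(−0.282×3.880) = 0.3348; e^(−k_r t) = e^(−0.331×3.880) = 0.2768.
D = 78.84 × (0.3348 − 0.2768) + 3.54 × 0.2768 = 4.571 + 0.9800 = 5.551 mg/L.

D ≈ 5.55 mg/L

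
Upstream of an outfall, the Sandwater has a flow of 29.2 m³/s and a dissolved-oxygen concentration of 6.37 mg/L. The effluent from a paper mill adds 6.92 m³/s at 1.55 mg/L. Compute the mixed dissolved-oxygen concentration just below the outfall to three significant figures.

Flow-weighted mixing: C = (Q_r C_r + Q_w C_w)/(Q_r + Q_w)
= (29.2×6.37 + 6.92×1.55)/(29.2 + 6.92) = 196.7/36.12 = 5.447 mg/L.

5.45 mg/L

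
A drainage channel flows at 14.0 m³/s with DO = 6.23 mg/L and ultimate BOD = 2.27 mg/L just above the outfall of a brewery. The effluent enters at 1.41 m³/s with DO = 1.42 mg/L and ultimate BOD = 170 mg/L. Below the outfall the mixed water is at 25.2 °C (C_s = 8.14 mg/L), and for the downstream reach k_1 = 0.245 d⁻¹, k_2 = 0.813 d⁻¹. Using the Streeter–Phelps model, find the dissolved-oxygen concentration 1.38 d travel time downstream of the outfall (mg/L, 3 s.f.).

Mixed DO = (14.0×6.23 + 1.41×1.42)/(14.0+1.41) = 89.22/15.41 = 5.790 mg/L.
Mixed L₀ = (14.0×2.27 + 1.41×170)/(15.41) = 271.5/15.41 = 17.62 mg/L.
Initial deficit D₀ = C_s − DO₀ = 8.14 − 5.790 = 2.350 mg/L.
D(1.38) = [0.245×17.62/(0.813−0.245)](e^(−0.245×1.38) − e^(−0.813×1.38)) + 2.350 e^(−0.813×1.38)
= 7.599 × (0.7131 − 0.3256) + 2.350 × 0.3256 = 3.710 mg/L.
DO = 8.14 − 3.710 = 4.430 mg/L.

DO ≈ 4.43 mg/L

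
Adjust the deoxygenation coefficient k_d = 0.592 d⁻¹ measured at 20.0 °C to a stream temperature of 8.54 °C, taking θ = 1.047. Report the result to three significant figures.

k_d ≈ 0.350 d⁻¹

k_d(T₂) = k_d(T₁) · θ^(T₂−T₁) = 0.592 × 1.047^(8.54−20.0)
= 0.592 × 1.047^-11.5 = 0.592 × 0.5908 = 0.3497 d⁻¹.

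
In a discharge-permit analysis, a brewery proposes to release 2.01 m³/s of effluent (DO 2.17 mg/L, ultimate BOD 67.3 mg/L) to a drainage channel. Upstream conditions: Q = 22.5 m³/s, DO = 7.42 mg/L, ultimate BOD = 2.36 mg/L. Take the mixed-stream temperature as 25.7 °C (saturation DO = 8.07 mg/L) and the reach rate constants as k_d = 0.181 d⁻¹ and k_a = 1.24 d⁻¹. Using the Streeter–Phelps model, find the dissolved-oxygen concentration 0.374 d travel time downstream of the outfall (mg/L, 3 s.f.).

Mixed DO = (22.5×7.42 + 2.01×2.17)/(22.5+2.01) = 171.3/24.51 = 6.989 mg/L.
Mixed L₀ = (22.5×2.36 + 2.01×67.3)/(24.51) = 188.4/24.51 = 7.686 mg/L.
Initial deficit D₀ = C_s − DO₀ = 8.07 − 6.989 = 1.081 mg/L.
D(0.374) = [0.181×7.686/(1.24−0.181)](e^(−0.181×0.374) − e^(−1.24×0.374)) + 1.081 e^(−1.24×0.374)
= 1.314 × (0.9345 − 0.6289) + 1.081 × 0.6289 = 1.081 mg/L.
DO = 8.07 − 1.081 = 6.989 mg/L.

DO ≈ 6.99 mg/L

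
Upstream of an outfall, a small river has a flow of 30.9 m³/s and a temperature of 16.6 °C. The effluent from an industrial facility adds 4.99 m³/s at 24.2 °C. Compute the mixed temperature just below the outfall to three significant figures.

17.7 °C

Flow-weighted mixing: C = (Q_r C_r + Q_w C_w)/(Q_r + Q_w)
= (30.9×16.6 + 4.99×24.2)/(30.9 + 4.99) = 633.7/35.89 = 17.66 °C.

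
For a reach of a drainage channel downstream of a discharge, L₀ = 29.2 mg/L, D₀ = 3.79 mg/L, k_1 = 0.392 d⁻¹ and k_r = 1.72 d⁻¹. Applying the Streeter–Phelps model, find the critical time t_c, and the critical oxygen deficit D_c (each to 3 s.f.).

t_c ≈ 0.677 d; D_c ≈ 5.10 mg/L

With k_r/k_1 = 4.388 and 1 − D₀(k_r−k_1)/(k_1 L₀) = 0.5603,
t_c = ln(4.388 × 0.5603) / (1.72 − 0.392) = ln(2.458) / 1.328 = 0.8995/1.328 = 0.6773 d.
L(t_c) = L₀ e^(−k_1 t_c) = 29.2 × 0.7668 = 22.39 mg/L, and at the critical point k_r D_c = k_1 L, so D_c = (0.392/1.72) × 22.39 = 5.103 mg/L.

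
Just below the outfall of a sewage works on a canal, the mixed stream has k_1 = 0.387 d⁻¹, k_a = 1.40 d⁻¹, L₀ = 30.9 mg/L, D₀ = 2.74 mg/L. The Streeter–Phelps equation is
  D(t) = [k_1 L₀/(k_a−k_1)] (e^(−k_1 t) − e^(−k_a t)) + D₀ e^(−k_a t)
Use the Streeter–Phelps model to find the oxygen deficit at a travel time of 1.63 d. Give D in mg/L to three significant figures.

D ≈ 5.36 mg/L

k_1 L₀/(k_a−k_1) = 0.387×30.9/(1.40−0.387) = 11.96/1.013 = 11.80 mg/L.
e^(−k_1 t) = e^(−0.387×1.630) = 0.5322; e^(−k_a t) = e^(−1.40×1.630) = 0.1021.
D = 11.80 × (0.5322 − 0.1021) + 2.74 × 0.1021 = 5.077 + 0.2797 = 5.357 mg/L.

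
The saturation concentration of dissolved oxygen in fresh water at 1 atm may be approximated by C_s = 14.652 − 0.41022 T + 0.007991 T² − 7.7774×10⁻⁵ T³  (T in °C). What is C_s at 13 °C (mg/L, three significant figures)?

C_s ≈ 10.5 mg/L

C_s = 14.652 − 0.41022×13 + 0.007991×13² − 7.7774×10⁻⁵×13³ = 10.50 mg/L.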